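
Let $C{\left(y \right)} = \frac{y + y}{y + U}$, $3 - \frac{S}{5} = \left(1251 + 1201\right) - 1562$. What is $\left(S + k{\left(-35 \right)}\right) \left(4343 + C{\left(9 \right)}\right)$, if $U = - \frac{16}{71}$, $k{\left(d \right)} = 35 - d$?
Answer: $- \frac{11815910955}{623} \approx -1.8966 \cdot 10^{7}$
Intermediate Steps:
$U = - \frac{16}{71}$ ($U = \left(-16\right) \frac{1}{71} = - \frac{16}{71} \approx -0.22535$)
$S = -4435$ ($S = 15 - 5 \left(\left(1251 + 1201\right) - 1562\right) = 15 - 5 \left(2452 - 1562\right) = 15 - 4450 = -4435$)
$C{\left(y \right)} = \frac{2 y}{- \frac{16}{71} + y}$ ($C{\left(y \right)} = \frac{y + y}{y - \frac{16}{71}} = \frac{2 y}{- \frac{16}{71} + y}$)
$\left(S + k{\left(-35 \right)}\right) \left(4343 + C{\left(9 \right)}\right) = \left(-4435 + \left(35 - -35\right)\right) \left(4343 + 142 \cdot 9 \frac{1}{-16 + 71 \cdot 9}\right) = \left(-4435 + \left(35 + 35\right)\right) \left(4343 + 142 \cdot 9 \frac{1}{-16 + 639}\right) = \left(-4435 + 70\right) \left(4343 + 142 \cdot 9 \cdot \frac{1}{623}\right) = - 4365 \left(4343 + 142 \cdot 9 \cdot \frac{1}{623}\right) = - 4365 \left(4343 + \frac{1278}{623}\right) = \left(-4365\right) \frac{2706967}{623} = - \frac{11815910955}{623}$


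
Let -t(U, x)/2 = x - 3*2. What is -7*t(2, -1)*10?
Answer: -980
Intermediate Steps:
t(U, x) = 12 - 2*x (t(U, x) = -2*(x - 3*2) = -2*(x - 6) = -2*(-6 + x) = 12 - 2*x)
-7*t(2, -1)*10 = -7*(12 - 2*(-1))*10 = -7*(12 + 2)*10 = -7*14*10 = -98*10 = -980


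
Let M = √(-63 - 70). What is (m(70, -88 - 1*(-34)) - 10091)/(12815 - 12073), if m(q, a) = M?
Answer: -10091/742 + I*√133/742 ≈ -13.6 + 0.015543*I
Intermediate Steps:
M = I*√133 (M = √(-133) = I*√133 ≈ 11.533*I)
m(q, a) = I*√133
(m(70, -88 - 1*(-34)) - 10091)/(12815 - 12073) = (I*√133 - 10091)/(12815 - 12073) = (-10091 + I*√133)/742 = (-10091 + I*√133)*(1/742) = -10091/742 + I*√133/742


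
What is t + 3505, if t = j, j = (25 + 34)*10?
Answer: 4095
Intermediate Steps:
j = 590 (j = 59*10 = 590)
t = 590
t + 3505 = 590 + 3505 = 4095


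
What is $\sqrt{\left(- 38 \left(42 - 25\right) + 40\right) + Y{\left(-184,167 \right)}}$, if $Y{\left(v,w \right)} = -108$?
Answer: $i \sqrt{714} \approx 26.721 i$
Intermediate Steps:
$\sqrt{\left(- 38 \left(42 - 25\right) + 40\right) + Y{\left(-184,167 \right)}} = \sqrt{\left(- 38 \left(42 - 25\right) + 40\right) - 108} = \sqrt{\left(\left(-38\right) 17 + 40\right) - 108} = \sqrt{\left(-646 + 40\right) - 108} = \sqrt{-606 - 108} = \sqrt{-714} = i \sqrt{714}$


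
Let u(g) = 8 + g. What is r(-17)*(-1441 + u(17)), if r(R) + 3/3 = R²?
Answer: -407808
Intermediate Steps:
r(R) = -1 + R²
r(-17)*(-1441 + u(17)) = (-1 + (-17)²)*(-1441 + (8 + 17)) = (-1 + 289)*(-1441 + 25) = 288*(-1416) = -407808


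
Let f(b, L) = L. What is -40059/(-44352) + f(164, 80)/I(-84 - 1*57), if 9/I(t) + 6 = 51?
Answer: 1975651/4928 ≈ 400.90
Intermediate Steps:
I(t) = 1/5 (I(t) = 9/(-6 + 51) = 9/45 = 9*(1/45) = 1/5)
-40059/(-44352) + f(164, 80)/I(-84 - 1*57) = -40059/(-44352) + 80/(1/5) = -40059*(-1/44352) + 80*5 = 4451/4928 + 400 = 1975651/4928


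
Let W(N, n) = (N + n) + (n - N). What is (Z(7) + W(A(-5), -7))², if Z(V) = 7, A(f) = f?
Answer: 49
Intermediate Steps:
W(N, n) = 2*n
(Z(7) + W(A(-5), -7))² = (7 + 2*(-7))² = (7 - 14)² = (-7)² = 49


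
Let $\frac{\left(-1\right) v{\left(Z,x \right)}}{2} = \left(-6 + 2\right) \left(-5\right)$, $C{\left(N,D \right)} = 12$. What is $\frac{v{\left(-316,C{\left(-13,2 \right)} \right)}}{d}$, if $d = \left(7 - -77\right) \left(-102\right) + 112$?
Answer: $\frac{5}{1057} \approx 0.0047304$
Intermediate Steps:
$d = -8456$ ($d = \left(7 + 77\right) \left(-102\right) + 112 = 84 \left(-102\right) + 112 = -8568 + 112 = -8456$)
$v{\left(Z,x \right)} = -40$ ($v{\left(Z,x \right)} = - 2 \left(-6 + 2\right) \left(-5\right) = - 2 \left(\left(-4\right) \left(-5\right)\right) = \left(-2\right) 20 = -40$)
$\frac{v{\left(-316,C{\left(-13,2 \right)} \right)}}{d} = - \frac{40}{-8456} = \left(-40\right) \left(- \frac{1}{8456}\right) = \frac{5}{1057}$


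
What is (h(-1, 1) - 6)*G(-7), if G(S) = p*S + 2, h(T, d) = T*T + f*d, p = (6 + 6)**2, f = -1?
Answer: 6036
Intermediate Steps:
p = 144 (p = 12**2 = 144)
h(T, d) = T**2 - d (h(T, d) = T*T - d = T**2 - d)
G(S) = 2 + 144*S (G(S) = 144*S + 2 = 2 + 144*S)
(h(-1, 1) - 6)*G(-7) = (((-1)**2 - 1*1) - 6)*(2 + 144*(-7)) = ((1 - 1) - 6)*(2 - 1008) = (0 - 6)*(-1006) = -6*(-1006) = 6036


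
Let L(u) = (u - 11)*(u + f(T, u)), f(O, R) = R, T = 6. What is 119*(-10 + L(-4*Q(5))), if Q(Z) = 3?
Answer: 64498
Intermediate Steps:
L(u) = 2*u*(-11 + u) (L(u) = (u - 11)*(u + u) = (-11 + u)*(2*u) = 2*u*(-11 + u))
119*(-10 + L(-4*Q(5))) = 119*(-10 + 2*(-4*3)*(-11 - 4*3)) = 119*(-10 + 2*(-12)*(-11 - 12)) = 119*(-10 + 2*(-12)*(-23)) = 119*(-10 + 552) = 119*542 = 64498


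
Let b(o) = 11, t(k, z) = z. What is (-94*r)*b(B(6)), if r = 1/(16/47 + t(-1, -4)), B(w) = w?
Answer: 24299/86 ≈ 282.55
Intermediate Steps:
r = -47/172 (r = 1/(16/47 - 4) = 1/(-172/47) = -47/172 ≈ -0.27326)
(-94*r)*b(B(6)) = -94*(-47/172)*11 = (2209/86)*11 = 24299/86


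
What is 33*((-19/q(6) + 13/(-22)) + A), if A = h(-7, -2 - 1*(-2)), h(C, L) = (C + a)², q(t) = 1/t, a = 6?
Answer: -7497/2 ≈ -3748.5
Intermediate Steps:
q(t) = 1/t
h(C, L) = (6 + C)² (h(C, L) = (C + 6)² = (6 + C)²)
A = 1 (A = (6 - 7)² = (-1)² = 1)
33*((-19/q(6) + 13/(-22)) + A) = 33*((-19/(1/6) + 13/(-22)) + 1) = 33*((-19/⅙ + 13*(-1/22)) + 1) = 33*((-19*6 - 13/22) + 1) = 33*((-114 - 13/22) + 1) = 33*(-2521/22 + 1) = 33*(-2499/22) = -7497/2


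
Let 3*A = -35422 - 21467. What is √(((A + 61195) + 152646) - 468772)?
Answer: I*√273894 ≈ 523.35*I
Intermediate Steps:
A = -18963 (A = (-35422 - 21467)/3 = (⅓)*(-56889) = -18963)
√(((A + 61195) + 152646) - 468772) = √(((-18963 + 61195) + 152646) - 468772) = √((42232 + 152646) - 468772) = √(194878 - 468772) = √(-273894) = I*√273894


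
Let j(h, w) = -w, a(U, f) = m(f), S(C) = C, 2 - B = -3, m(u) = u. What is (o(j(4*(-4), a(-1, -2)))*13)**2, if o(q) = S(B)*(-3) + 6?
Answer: 13689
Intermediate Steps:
B = 5 (B = 2 - 1*(-3) = 2 + 3 = 5)
a(U, f) = f
o(q) = -9 (o(q) = 5*(-3) + 6 = -15 + 6 = -9)
(o(j(4*(-4), a(-1, -2)))*13)**2 = (-9*13)**2 = (-117)**2 = 13689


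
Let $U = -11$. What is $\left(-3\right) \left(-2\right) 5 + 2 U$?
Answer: $8$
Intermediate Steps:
$\left(-3\right) \left(-2\right) 5 + 2 U = \left(-3\right) \left(-2\right) 5 + 2 \left(-11\right) = 6 \cdot 5 - 22 = 30 - 22 = 8$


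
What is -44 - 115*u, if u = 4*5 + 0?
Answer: -2344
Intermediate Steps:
u = 20 (u = 20 + 0 = 20)
-44 - 115*u = -44 - 115*20 = -44 - 2300 = -2344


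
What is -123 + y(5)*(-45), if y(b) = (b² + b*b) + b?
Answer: -2598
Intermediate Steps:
y(b) = b + 2*b² (y(b) = (b² + b²) + b = 2*b² + b = b + 2*b²)
-123 + y(5)*(-45) = -123 + (5*(1 + 2*5))*(-45) = -123 + (5*(1 + 10))*(-45) = -123 + (5*11)*(-45) = -123 + 55*(-45) = -123 - 2475 = -2598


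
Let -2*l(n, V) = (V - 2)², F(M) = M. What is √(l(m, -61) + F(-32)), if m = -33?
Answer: I*√8066/2 ≈ 44.905*I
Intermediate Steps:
l(n, V) = -(-2 + V)²/2 (l(n, V) = -(V - 2)²/2 = -(-2 + V)²/2)
√(l(m, -61) + F(-32)) = √(-(-2 - 61)²/2 - 32) = √(-½*(-63)² - 32) = √(-½*3969 - 32) = √(-3969/2 - 32) = √(-4033/2) = I*√8066/2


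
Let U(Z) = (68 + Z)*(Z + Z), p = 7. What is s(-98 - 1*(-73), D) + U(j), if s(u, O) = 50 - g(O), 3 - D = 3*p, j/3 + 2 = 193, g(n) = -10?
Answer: 734646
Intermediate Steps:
j = 573 (j = -6 + 3*193 = -6 + 579 = 573)
D = -18 (D = 3 - 3*7 = 3 - 1*21 = 3 - 21 = -18)
s(u, O) = 60 (s(u, O) = 50 - 1*(-10) = 50 + 10 = 60)
U(Z) = 2*Z*(68 + Z) (U(Z) = (68 + Z)*(2*Z) = 2*Z*(68 + Z))
s(-98 - 1*(-73), D) + U(j) = 60 + 2*573*(68 + 573) = 60 + 2*573*641 = 60 + 734586 = 734646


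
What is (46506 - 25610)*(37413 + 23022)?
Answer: 1262849760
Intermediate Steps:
(46506 - 25610)*(37413 + 23022) = 20896*60435 = 1262849760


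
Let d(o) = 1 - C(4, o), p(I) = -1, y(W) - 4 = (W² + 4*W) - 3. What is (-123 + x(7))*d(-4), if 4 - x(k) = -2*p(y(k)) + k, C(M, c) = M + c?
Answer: -128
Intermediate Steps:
y(W) = 1 + W² + 4*W (y(W) = 4 + ((W² + 4*W) - 3) = 4 + (-3 + W² + 4*W) = 1 + W² + 4*W)
d(o) = -3 - o (d(o) = 1 - (4 + o) = 1 + (-4 - o) = -3 - o)
x(k) = 2 - k (x(k) = 4 - (-2*(-1) + k) = 4 - (2 + k) = 4 + (-2 - k) = 2 - k)
(-123 + x(7))*d(-4) = (-123 + (2 - 1*7))*(-3 - 1*(-4)) = (-123 + (2 - 7))*(-3 + 4) = (-123 - 5)*1 = -128*1 = -128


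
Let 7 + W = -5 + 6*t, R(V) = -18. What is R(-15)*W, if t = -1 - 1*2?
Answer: 540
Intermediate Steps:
t = -3 (t = -1 - 2 = -3)
W = -30 (W = -7 + (-5 + 6*(-3)) = -7 + (-5 - 18) = -7 - 23 = -30)
R(-15)*W = -18*(-30) = 540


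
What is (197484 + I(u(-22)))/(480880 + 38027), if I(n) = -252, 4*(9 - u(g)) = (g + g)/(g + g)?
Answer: 65744/172969 ≈ 0.38009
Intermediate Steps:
u(g) = 35/4 (u(g) = 9 - (g + g)/(4*(g + g)) = 9 - 2*g/(4*(2*g)) = 9 - 2*g*1/(2*g)/4 = 9 - 1/4*1 = 9 - 1/4 = 35/4)
(197484 + I(u(-22)))/(480880 + 38027) = (197484 - 252)/(480880 + 38027) = 197232/518907 = 197232*(1/518907) = 65744/172969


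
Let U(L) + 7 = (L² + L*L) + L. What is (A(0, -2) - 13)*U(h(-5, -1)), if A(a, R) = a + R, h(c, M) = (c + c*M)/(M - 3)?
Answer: 105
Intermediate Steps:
h(c, M) = (c + M*c)/(-3 + M)
A(a, R) = R + a
U(L) = -7 + L + 2*L² (U(L) = -7 + ((L² + L*L) + L) = -7 + ((L² + L²) + L) = -7 + (2*L² + L) = -7 + (L + 2*L²) = -7 + L + 2*L²)
(A(0, -2) - 13)*U(h(-5, -1)) = ((-2 + 0) - 13)*(-7 - 5*(1 - 1)/(-3 - 1) + 2*(-5*(1 - 1)/(-3 - 1))²) = (-2 - 13)*(-7 - 5*0/(-4) + 2*(-5*0/(-4))²) = -15*(-7 - 5*(-¼)*0 + 2*(-5*(-¼)*0)²) = -15*(-7 + 0 + 2*0²) = -15*(-7 + 0 + 2*0) = -15*(-7 + 0 + 0) = -15*(-7) = 105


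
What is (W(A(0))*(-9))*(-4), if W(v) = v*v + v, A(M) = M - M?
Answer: 0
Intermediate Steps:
A(M) = 0
W(v) = v + v² (W(v) = v² + v = v + v²)
(W(A(0))*(-9))*(-4) = ((0*(1 + 0))*(-9))*(-4) = ((0*1)*(-9))*(-4) = (0*(-9))*(-4) = 0*(-4) = 0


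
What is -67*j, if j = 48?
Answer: -3216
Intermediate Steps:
-67*j = -67*48 = -3216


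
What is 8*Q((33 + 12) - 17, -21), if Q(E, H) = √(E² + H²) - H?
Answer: 448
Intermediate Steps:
8*Q((33 + 12) - 17, -21) = 8*(√(((33 + 12) - 17)² + (-21)²) - 1*(-21)) = 8*(√((45 - 17)² + 441) + 21) = 8*(√(28² + 441) + 21) = 8*(√(784 + 441) + 21) = 8*(√1225 + 21) = 8*(35 + 21) = 8*56 = 448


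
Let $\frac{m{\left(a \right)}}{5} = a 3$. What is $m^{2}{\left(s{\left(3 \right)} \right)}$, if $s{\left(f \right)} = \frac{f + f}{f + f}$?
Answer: $225$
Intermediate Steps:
$s{\left(f \right)} = 1$ ($s{\left(f \right)} = \frac{2 f}{2 f} = 2 f \frac{1}{2 f} = 1$)
$m{\left(a \right)} = 15 a$ ($m{\left(a \right)} = 5 a 3 = 5 \cdot 3 a = 15 a$)
$m^{2}{\left(s{\left(3 \right)} \right)} = \left(15 \cdot 1\right)^{2} = 15^{2} = 225$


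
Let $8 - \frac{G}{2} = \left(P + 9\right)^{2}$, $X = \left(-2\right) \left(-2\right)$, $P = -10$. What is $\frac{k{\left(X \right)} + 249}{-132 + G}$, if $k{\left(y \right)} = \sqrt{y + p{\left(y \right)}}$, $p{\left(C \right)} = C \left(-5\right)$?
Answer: $- \frac{249}{118} - \frac{2 i}{59} \approx -2.1102 - 0.033898 i$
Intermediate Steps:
$p{\left(C \right)} = - 5 C$
$X = 4$
$G = 14$ ($G = 16 - 2 \left(-10 + 9\right)^{2} = 16 - 2 \left(-1\right)^{2} = 16 - 2 = 14$)
$k{\left(y \right)} = 2 \sqrt{- y}$ ($k{\left(y \right)} = \sqrt{y - 5 y} = \sqrt{- 4 y} = 2 \sqrt{- y}$)
$\frac{k{\left(X \right)} + 249}{-132 + G} = \frac{2 \sqrt{\left(-1\right) 4} + 249}{-132 + 14} = \frac{2 \sqrt{-4} + 249}{-118} = \left(2 \cdot 2 i + 249\right) \left(- \frac{1}{118}\right) = \left(4 i + 249\right) \left(- \frac{1}{118}\right) = \left(249 + 4 i\right) \left(- \frac{1}{118}\right) = - \frac{249}{118} - \frac{2 i}{59}$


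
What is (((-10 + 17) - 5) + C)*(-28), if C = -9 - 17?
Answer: 672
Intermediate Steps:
C = -26
(((-10 + 17) - 5) + C)*(-28) = (((-10 + 17) - 5) - 26)*(-28) = ((7 - 5) - 26)*(-28) = (2 - 26)*(-28) = -24*(-28) = 672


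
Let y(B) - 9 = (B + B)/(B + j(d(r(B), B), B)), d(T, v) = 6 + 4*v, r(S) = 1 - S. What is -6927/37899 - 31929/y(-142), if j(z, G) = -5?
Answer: -59297491942/20301231 ≈ -2920.9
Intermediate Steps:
y(B) = 9 + 2*B/(-5 + B) (y(B) = 9 + (B + B)/(B - 5) = 9 + (2*B)/(-5 + B) = 9 + 2*B/(-5 + B))
-6927/37899 - 31929/y(-142) = -6927/37899 - 31929*(-5 - 142)/(-45 + 11*(-142)) = -6927*1/37899 - 31929*(-147/(-45 - 1562)) = -2309/12633 - 31929/((-1/147*(-1607))) = -2309/12633 - 31929/1607/147 = -2309/12633 - 31929*147/1607 = -2309/12633 - 4693563/1607 = -59297491942/20301231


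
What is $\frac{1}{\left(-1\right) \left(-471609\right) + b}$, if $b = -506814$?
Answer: $- \frac{1}{35205} \approx -2.8405 \cdot 10^{-5}$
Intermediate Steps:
$\frac{1}{\left(-1\right) \left(-471609\right) + b} = \frac{1}{\left(-1\right) \left(-471609\right) - 506814} = \frac{1}{471609 - 506814} = \frac{1}{-35205} = - \frac{1}{35205}$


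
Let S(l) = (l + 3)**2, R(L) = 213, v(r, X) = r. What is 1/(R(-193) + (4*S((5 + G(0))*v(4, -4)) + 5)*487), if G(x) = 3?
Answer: 1/2388948 ≈ 4.1859e-7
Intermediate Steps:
S(l) = (3 + l)**2
1/(R(-193) + (4*S((5 + G(0))*v(4, -4)) + 5)*487) = 1/(213 + (4*(3 + (5 + 3)*4)**2 + 5)*487) = 1/(213 + (4*(3 + 8*4)**2 + 5)*487) = 1/(213 + (4*(3 + 32)**2 + 5)*487) = 1/(213 + (4*35**2 + 5)*487) = 1/(213 + (4*1225 + 5)*487) = 1/(213 + (4900 + 5)*487) = 1/(213 + 4905*487) = 1/(213 + 2388735) = 1/2388948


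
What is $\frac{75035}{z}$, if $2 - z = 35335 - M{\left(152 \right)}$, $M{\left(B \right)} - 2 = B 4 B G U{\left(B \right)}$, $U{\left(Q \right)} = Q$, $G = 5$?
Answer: $\frac{75035}{70200829} \approx 0.0010689$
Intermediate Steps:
$M{\left(B \right)} = 2 + 20 B^{3}$ ($M{\left(B \right)} = 2 + B 4 B 5 B = 2 + 4 B B 5 B = 2 + 4 B^{2} \cdot 5 B = 2 + 20 B^{2} B = 2 + 20 B^{3}$)
$z = 70200829$ ($z = 2 - \left(35335 - \left(2 + 20 \cdot 152^{3}\right)\right) = 2 - \left(35335 - \left(2 + 20 \cdot 3511808\right)\right) = 2 - \left(35335 - \left(2 + 70236160\right)\right) = 2 - \left(35335 - 70236162\right) = 2 - -70200827 = 2 + 70200827 = 70200829$)
$\frac{75035}{z} = \frac{75035}{70200829}$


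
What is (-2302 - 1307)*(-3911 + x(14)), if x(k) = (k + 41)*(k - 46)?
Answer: 20466639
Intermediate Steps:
x(k) = (-46 + k)*(41 + k) (x(k) = (41 + k)*(-46 + k) = (-46 + k)*(41 + k))
(-2302 - 1307)*(-3911 + x(14)) = (-2302 - 1307)*(-3911 + (-1886 + 14² - 5*14)) = -3609*(-3911 + (-1886 + 196 - 70)) = -3609*(-3911 - 1760) = -3609*(-5671) = 20466639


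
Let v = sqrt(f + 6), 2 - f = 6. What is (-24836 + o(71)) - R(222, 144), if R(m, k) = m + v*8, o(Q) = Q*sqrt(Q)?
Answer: -25058 - 8*sqrt(2) + 71*sqrt(71) ≈ -24471.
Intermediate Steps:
f = -4 (f = 2 - 1*6 = 2 - 6 = -4)
o(Q) = Q**(3/2)
v = sqrt(2) (v = sqrt(-4 + 6) = sqrt(2) ≈ 1.4142)
R(m, k) = m + 8*sqrt(2) (R(m, k) = m + sqrt(2)*8 = m + 8*sqrt(2))
(-24836 + o(71)) - R(222, 144) = (-24836 + 71**(3/2)) - (222 + 8*sqrt(2)) = (-24836 + 71*sqrt(71)) + (-222 - 8*sqrt(2)) = -25058 - 8*sqrt(2) + 71*sqrt(71)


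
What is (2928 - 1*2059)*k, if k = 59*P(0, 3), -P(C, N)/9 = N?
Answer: -1384317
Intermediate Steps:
P(C, N) = -9*N
k = -1593 (k = 59*(-9*3) = 59*(-27) = -1593)
(2928 - 1*2059)*k = (2928 - 1*2059)*(-1593) = (2928 - 2059)*(-1593) = 869*(-1593) = -1384317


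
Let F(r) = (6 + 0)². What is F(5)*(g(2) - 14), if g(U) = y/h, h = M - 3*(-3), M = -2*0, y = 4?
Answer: -488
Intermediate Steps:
M = 0
F(r) = 36 (F(r) = 6² = 36)
h = 9 (h = 0 - 3*(-3) = 0 - 1*(-9) = 0 + 9 = 9)
g(U) = 4/9
F(5)*(g(2) - 14) = 36*(4/9 - 14) = 36*(-122/9) = -488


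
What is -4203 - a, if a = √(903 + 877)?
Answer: -4203 - 2*√445 ≈ -4245.2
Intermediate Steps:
a = 2*√445 (a = √1780 = 2*√445 ≈ 42.190)
-4203 - a = -4203 - 2*√445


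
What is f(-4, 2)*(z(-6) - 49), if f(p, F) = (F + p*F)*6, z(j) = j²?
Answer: 468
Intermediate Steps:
f(p, F) = 6*F + 6*F*p (f(p, F) = (F + F*p)*6 = 6*F + 6*F*p)
f(-4, 2)*(z(-6) - 49) = (6*2*(1 - 4))*((-6)² - 49) = (6*2*(-3))*(36 - 49) = -36*(-13) = 468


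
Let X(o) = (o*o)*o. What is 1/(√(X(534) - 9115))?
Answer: √152264189/152264189 ≈ 8.1040e-5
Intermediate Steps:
X(o) = o³ (X(o) = o²*o = o³)
1/(√(X(534) - 9115)) = 1/(√(534³ - 9115)) = 1/(√(152273304 - 9115)) = 1/(√152264189) = √152264189/152264189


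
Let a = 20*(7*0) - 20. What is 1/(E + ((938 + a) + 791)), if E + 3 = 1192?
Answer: 1/2898 ≈ 0.00034507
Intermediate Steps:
E = 1189 (E = -3 + 1192 = 1189)
a = -20 (a = 20*0 - 20 = 0 - 20 = -20)
1/(E + ((938 + a) + 791)) = 1/(1189 + ((938 - 20) + 791)) = 1/(1189 + (918 + 791)) = 1/(1189 + 1709) = 1/2898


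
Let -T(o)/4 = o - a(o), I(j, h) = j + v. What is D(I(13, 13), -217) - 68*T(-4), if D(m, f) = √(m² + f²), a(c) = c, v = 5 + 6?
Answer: √47665 ≈ 218.32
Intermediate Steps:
v = 11
I(j, h) = 11 + j (I(j, h) = j + 11 = 11 + j)
T(o) = 0 (T(o) = -4*(o - o) = -4*0 = 0)
D(m, f) = √(f² + m²)
D(I(13, 13), -217) - 68*T(-4) = √((-217)² + (11 + 13)²) - 68*0 = √(47089 + 24²) - 1*0 = √(47089 + 576) + 0 = √47665 + 0 = √47665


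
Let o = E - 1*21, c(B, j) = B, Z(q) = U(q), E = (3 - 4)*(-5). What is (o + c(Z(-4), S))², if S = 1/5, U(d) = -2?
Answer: 324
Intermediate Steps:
S = ⅕ ≈ 0.20000
E = 5 (E = -1*(-5) = 5)
Z(q) = -2
o = -16 (o = 5 - 1*21 = 5 - 21 = -16)
(o + c(Z(-4), S))² = (-16 - 2)² = (-18)² = 324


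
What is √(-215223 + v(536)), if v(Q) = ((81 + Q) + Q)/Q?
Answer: 55*I*√5110090/268 ≈ 463.92*I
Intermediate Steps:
v(Q) = (81 + 2*Q)/Q
√(-215223 + v(536)) = √(-215223 + (2 + 81/536)) = √(-215223 + 1153/536) = √(-115358375/536) = 55*I*√5110090/268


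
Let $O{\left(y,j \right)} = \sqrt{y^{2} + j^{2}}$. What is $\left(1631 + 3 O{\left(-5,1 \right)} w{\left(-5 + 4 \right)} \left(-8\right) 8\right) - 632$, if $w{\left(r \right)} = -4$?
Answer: $999 + 768 \sqrt{26} \approx 4915.0$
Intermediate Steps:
$O{\left(y,j \right)} = \sqrt{j^{2} + y^{2}}$
$\left(1631 + 3 O{\left(-5,1 \right)} w{\left(-5 + 4 \right)} \left(-8\right) 8\right) - 632 = \left(1631 + 3 \sqrt{1^{2} + \left(-5\right)^{2}} \left(-4\right) \left(-8\right) 8\right) - 632 = \left(1631 + 3 \sqrt{1 + 25} \left(-4\right) \left(-8\right) 8\right) - 632 = \left(1631 + 3 \sqrt{26} \left(-4\right) \left(-8\right) 8\right) - 632 = \left(1631 + - 12 \sqrt{26} \left(-8\right) 8\right) - 632 = \left(1631 + 96 \sqrt{26} \cdot 8\right) - 632 = \left(1631 + 768 \sqrt{26}\right) - 632 = 999 + 768 \sqrt{26}$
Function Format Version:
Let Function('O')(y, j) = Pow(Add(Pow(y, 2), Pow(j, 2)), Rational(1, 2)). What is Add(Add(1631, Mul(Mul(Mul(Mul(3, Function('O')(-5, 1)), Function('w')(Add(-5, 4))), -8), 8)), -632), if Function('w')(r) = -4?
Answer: Add(999, Mul(768, Pow(26, Rational(1, 2)))) ≈ 4915.0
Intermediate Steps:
Function('O')(y, j) = Pow(Add(Pow(j, 2), Pow(y, 2)), Rational(1, 2))
Add(Add(1631, Mul(Mul(Mul(Mul(3, Function('O')(-5, 1)), Function('w')(Add(-5, 4))), -8), 8)), -632) = Add(Add(1631, Mul(Mul(Mul(Mul(3, Pow(Add(Pow(1, 2), Pow(-5, 2)), Rational(1, 2))), -4), -8), 8)), -632) = Add(Add(1631, Mul(Mul(Mul(Mul(3, Pow(Add(1, 25), Rational(1, 2))), -4), -8), 8)), -632) = Add(Add(1631, Mul(Mul(Mul(Mul(3, Pow(26, Rational(1, 2))), -4), -8), 8)), -632) = Add(Add(1631, Mul(Mul(Mul(-12, Pow(26, Rational(1, 2))), -8), 8)), -632) = Add(Add(1631, Mul(Mul(96, Pow(26, Rational(1, 2))), 8)), -632) = Add(Add(1631, Mul(768, Pow(26, Rational(1, 2)))), -632) = Add(999, Mul(768, Pow(26, Rational(1, 2))))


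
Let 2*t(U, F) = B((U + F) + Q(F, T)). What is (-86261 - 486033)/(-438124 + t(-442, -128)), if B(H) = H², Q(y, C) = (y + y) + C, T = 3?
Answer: 1144588/198919 ≈ 5.7540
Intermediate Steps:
Q(y, C) = C + 2*y (Q(y, C) = 2*y + C = C + 2*y)
t(U, F) = (3 + U + 3*F)²/2 (t(U, F) = ((U + F) + (3 + 2*F))²/2 = ((F + U) + (3 + 2*F))²/2 = (3 + U + 3*F)²/2)
(-86261 - 486033)/(-438124 + t(-442, -128)) = (-86261 - 486033)/(-438124 + (3 - 442 + 3*(-128))²/2) = -572294/(-438124 + (3 - 442 - 384)²/2) = -572294/(-438124 + (½)*(-823)²) = -572294/(-438124 + (½)*677329) = -572294/(-438124 + 677329/2) = -572294/(-198919/2) = -572294*(-2/198919) = 1144588/198919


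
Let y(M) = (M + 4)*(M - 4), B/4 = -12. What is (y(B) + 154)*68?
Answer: 166056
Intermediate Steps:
B = -48 (B = 4*(-12) = -48)
y(M) = (-4 + M)*(4 + M) (y(M) = (4 + M)*(-4 + M) = (-4 + M)*(4 + M))
(y(B) + 154)*68 = ((-16 + (-48)²) + 154)*68 = ((-16 + 2304) + 154)*68 = (2288 + 154)*68 = 2442*68 = 166056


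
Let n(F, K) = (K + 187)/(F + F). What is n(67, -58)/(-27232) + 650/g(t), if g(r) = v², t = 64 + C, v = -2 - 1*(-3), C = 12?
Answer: 2371907071/3649088 ≈ 650.00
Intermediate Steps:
v = 1 (v = -2 + 3 = 1)
n(F, K) = (187 + K)/(2*F) (n(F, K) = (187 + K)/((2*F)) = (187 + K)*(1/(2*F)) = (187 + K)/(2*F))
t = 76 (t = 64 + 12 = 76)
g(r) = 1 (g(r) = 1² = 1)
n(67, -58)/(-27232) + 650/g(t) = ((½)*(187 - 58)/67)/(-27232) + 650/1 = ((½)*(1/67)*129)*(-1/27232) + 650*1 = (129/134)*(-1/27232) + 650 = -129/3649088 + 650 = 2371907071/3649088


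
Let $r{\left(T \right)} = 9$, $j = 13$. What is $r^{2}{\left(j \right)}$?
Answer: $81$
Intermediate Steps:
$r^{2}{\left(j \right)} = 9^{2} = 81$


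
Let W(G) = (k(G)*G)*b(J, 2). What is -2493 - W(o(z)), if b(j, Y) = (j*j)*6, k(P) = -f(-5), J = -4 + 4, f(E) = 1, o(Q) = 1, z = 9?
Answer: -2493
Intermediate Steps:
J = 0
k(P) = -1 (k(P) = -1*1 = -1)
b(j, Y) = 6*j² (b(j, Y) = j²*6 = 6*j²)
W(G) = 0 (W(G) = (-G)*(6*0²) = (-G)*(6*0) = -G*0 = 0)
-2493 - W(o(z)) = -2493 - 1*0 = -2493 + 0 = -2493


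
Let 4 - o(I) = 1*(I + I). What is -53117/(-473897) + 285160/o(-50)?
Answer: 16892749086/6160661 ≈ 2742.0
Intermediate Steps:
o(I) = 4 - 2*I (o(I) = 4 - (I + I) = 4 - 2*I)
-53117/(-473897) + 285160/o(-50) = -53117/(-473897) + 285160/(4 - 2*(-50)) = -53117*(-1/473897) + 285160/(4 + 100) = 53117/473897 + 285160/104 = 53117/473897 + 285160*(1/104) = 53117/473897 + 35645/13 = 16892749086/6160661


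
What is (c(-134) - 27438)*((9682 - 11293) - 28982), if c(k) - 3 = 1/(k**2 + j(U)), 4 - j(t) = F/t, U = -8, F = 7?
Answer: 120599222442341/143687 ≈ 8.3932e+8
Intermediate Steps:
j(t) = 4 - 7/t
c(k) = 3 + 1/(39/8 + k**2) (c(k) = 3 + 1/(k**2 + (4 - 7/(-8))) = 3 + 1/(k**2 + (4 - 7*(-1/8))) = 3 + 1/(k**2 + (4 + 7/8)) = 3 + 1/(k**2 + 39/8) = 3 + 1/(39/8 + k**2))
(c(-134) - 27438)*((9682 - 11293) - 28982) = ((125 + 24*(-134)**2)/(39 + 8*(-134)**2) - 27438)*((9682 - 11293) - 28982) = ((125 + 24*17956)/(39 + 8*17956) - 27438)*(-1611 - 28982) = ((125 + 430944)/(39 + 143648) - 27438)*(-30593) = (431069/143687 - 27438)*(-30593) = -3942052837/143687*(-30593) = 120599222442341/143687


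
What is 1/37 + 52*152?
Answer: 292449/37 ≈ 7904.0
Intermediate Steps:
1/37 + 52*152 = 1/37 + 7904 = 292449/37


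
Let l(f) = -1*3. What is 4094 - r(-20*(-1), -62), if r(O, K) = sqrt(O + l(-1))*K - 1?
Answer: 4095 + 62*sqrt(17) ≈ 4350.6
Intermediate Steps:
l(f) = -3
r(O, K) = -1 + K*sqrt(-3 + O) (r(O, K) = sqrt(O - 3)*K - 1 = sqrt(-3 + O)*K - 1 = K*sqrt(-3 + O) - 1 = -1 + K*sqrt(-3 + O))
4094 - r(-20*(-1), -62) = 4094 - (-1 - 62*sqrt(-3 - 20*(-1))) = 4094 - (-1 - 62*sqrt(-3 + 20)) = 4094 - (-1 - 62*sqrt(17)) = 4094 + (1 + 62*sqrt(17)) = 4095 + 62*sqrt(17)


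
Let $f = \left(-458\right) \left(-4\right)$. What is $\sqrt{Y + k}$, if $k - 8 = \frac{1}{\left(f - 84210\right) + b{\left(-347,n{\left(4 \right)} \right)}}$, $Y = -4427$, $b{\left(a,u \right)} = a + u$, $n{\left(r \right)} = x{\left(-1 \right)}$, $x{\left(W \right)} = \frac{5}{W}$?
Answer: $\frac{i \sqrt{30244753647830}}{82730} \approx 66.476 i$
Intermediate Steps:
$f = 1832$
$n{\left(r \right)} = -5$ ($n{\left(r \right)} = \frac{5}{-1} = 5 \left(-1\right) = -5$)
$k = \frac{661839}{82730}$ ($k = 8 + \frac{1}{\left(1832 - 84210\right) - 352} = 8 + \frac{1}{-82378 - 352} = 8 + \frac{1}{-82730} = 8 - \frac{1}{82730} = \frac{661839}{82730} \approx 8.0$)
$\sqrt{Y + k} = \sqrt{-4427 + \frac{661839}{82730}} = \sqrt{- \frac{365583871}{82730}} = \frac{i \sqrt{30244753647830}}{82730}$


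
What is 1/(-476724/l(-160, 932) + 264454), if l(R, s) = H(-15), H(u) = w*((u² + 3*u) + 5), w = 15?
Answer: 925/244461042 ≈ 3.7838e-6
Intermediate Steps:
H(u) = 75 + 15*u² + 45*u (H(u) = 15*((u² + 3*u) + 5) = 15*(5 + u² + 3*u) = 75 + 15*u² + 45*u)
l(R, s) = 2775 (l(R, s) = 75 + 15*(-15)² + 45*(-15) = 75 + 15*225 - 675 = 75 + 3375 - 675 = 2775)
1/(-476724/l(-160, 932) + 264454) = 1/(-476724/2775 + 264454) = 1/(-476724*1/2775 + 264454) = 1/(-158908/925 + 264454) = 1/(244461042/925) = 925/244461042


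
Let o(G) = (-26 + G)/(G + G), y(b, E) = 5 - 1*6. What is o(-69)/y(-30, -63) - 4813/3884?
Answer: -516587/267996 ≈ -1.9276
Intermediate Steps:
y(b, E) = -1 (y(b, E) = 5 - 6 = -1)
o(G) = (-26 + G)/(2*G) (o(G) = (-26 + G)/((2*G)) = (-26 + G)*(1/(2*G)) = (-26 + G)/(2*G))
o(-69)/y(-30, -63) - 4813/3884 = ((½)*(-26 - 69)/(-69))/(-1) - 4813/3884 = ((½)*(-1/69)*(-95))*(-1) - 4813*1/3884 = (95/138)*(-1) - 4813/3884 = -95/138 - 4813/3884 = -516587/267996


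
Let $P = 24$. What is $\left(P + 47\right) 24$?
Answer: $1704$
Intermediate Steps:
$\left(P + 47\right) 24 = \left(24 + 47\right) 24 = 71 \cdot 24 = 1704$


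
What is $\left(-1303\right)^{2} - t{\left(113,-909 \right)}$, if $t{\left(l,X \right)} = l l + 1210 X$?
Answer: $2784930$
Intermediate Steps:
$t{\left(l,X \right)} = l^{2} + 1210 X$
$\left(-1303\right)^{2} - t{\left(113,-909 \right)} = \left(-1303\right)^{2} - \left(113^{2} + 1210 \left(-909\right)\right) = 1697809 - \left(12769 - 1099890\right) = 1697809 - -1087121 = 1697809 + 1087121 = 2784930$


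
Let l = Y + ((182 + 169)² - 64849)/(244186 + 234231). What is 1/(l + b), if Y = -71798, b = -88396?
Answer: -478417/76639474546 ≈ -6.2424e-6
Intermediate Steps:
l = -34349325414/478417 (l = -71798 + ((182 + 169)² - 64849)/(244186 + 234231) = -71798 + (351² - 64849)/478417 = -71798 + (123201 - 64849)*(1/478417) = -71798 + 58352*(1/478417) = -71798 + 58352/478417 = -34349325414/478417 ≈ -71798.)
1/(l + b) = 1/(-34349325414/478417 - 88396) = 1/(-76639474546/478417) = -478417/76639474546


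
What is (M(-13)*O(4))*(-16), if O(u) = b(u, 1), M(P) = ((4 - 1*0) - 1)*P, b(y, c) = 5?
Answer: 3120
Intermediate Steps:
M(P) = 3*P (M(P) = ((4 + 0) - 1)*P = (4 - 1)*P = 3*P)
O(u) = 5
(M(-13)*O(4))*(-16) = ((3*(-13))*5)*(-16) = -39*5*(-16) = -195*(-16) = 3120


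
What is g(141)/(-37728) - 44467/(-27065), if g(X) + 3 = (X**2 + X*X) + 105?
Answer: 24947159/42546180 ≈ 0.58636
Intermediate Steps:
g(X) = 102 + 2*X**2 (g(X) = -3 + ((X**2 + X*X) + 105) = -3 + ((X**2 + X**2) + 105) = -3 + (2*X**2 + 105) = -3 + (105 + 2*X**2) = 102 + 2*X**2)
g(141)/(-37728) - 44467/(-27065) = (102 + 2*141**2)/(-37728) - 44467/(-27065) = (102 + 2*19881)*(-1/37728) - 44467*(-1/27065) = (102 + 39762)*(-1/37728) + 44467/27065 = 39864*(-1/37728) + 44467/27065 = -1661/1572 + 44467/27065 = 24947159/42546180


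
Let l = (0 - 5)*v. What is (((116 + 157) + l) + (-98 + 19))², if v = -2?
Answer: 41616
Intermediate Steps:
l = 10 (l = (0 - 5)*(-2) = -5*(-2) = 10)
(((116 + 157) + l) + (-98 + 19))² = (((116 + 157) + 10) + (-98 + 19))² = ((273 + 10) - 79)² = (283 - 79)² = 204² = 41616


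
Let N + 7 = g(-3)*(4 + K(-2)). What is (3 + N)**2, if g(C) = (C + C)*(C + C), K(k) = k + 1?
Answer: 10816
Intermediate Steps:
K(k) = 1 + k
g(C) = 4*C**2 (g(C) = (2*C)*(2*C) = 4*C**2)
N = 101 (N = -7 + (4*(-3)**2)*(4 + (1 - 2)) = -7 + (4*9)*(4 - 1) = -7 + 36*3 = -7 + 108 = 101)
(3 + N)**2 = (3 + 101)**2 = 104**2 = 10816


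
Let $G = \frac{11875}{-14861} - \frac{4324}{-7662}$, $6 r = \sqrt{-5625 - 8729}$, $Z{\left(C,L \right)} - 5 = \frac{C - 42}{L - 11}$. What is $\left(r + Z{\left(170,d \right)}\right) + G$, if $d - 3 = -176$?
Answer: $\frac{5328952820}{1309447293} + \frac{i \sqrt{14354}}{6} \approx 4.0696 + 19.968 i$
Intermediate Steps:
$d = -173$ ($d = 3 - 176 = -173$)
$Z{\left(C,L \right)} = 5 + \frac{-42 + C}{-11 + L}$ ($Z{\left(C,L \right)} = 5 + \frac{C - 42}{L - 11} = 5 + \frac{-42 + C}{-11 + L}$)
$r = \frac{i \sqrt{14354}}{6}$ ($r = \frac{\sqrt{-5625 - 8729}}{6} = \frac{\sqrt{-14354}}{6} = \frac{i \sqrt{14354}}{6} \approx 19.968 i$)
$G = - \frac{13363643}{56932491}$ ($G = 11875 \left(- \frac{1}{14861}\right) - - \frac{2162}{3831} = - \frac{11875}{14861} + \frac{2162}{3831} = - \frac{13363643}{56932491} \approx -0.23473$)
$\left(r + Z{\left(170,d \right)}\right) + G = \left(\frac{i \sqrt{14354}}{6} + \frac{-97 + 170 + 5 \left(-173\right)}{-11 - 173}\right) - \frac{13363643}{56932491} = \left(\frac{i \sqrt{14354}}{6} + \frac{-97 + 170 - 865}{-184}\right) - \frac{13363643}{56932491} = \left(\frac{i \sqrt{14354}}{6} - - \frac{99}{23}\right) - \frac{13363643}{56932491} = \left(\frac{i \sqrt{14354}}{6} + \frac{99}{23}\right) - \frac{13363643}{56932491} = \left(\frac{99}{23} + \frac{i \sqrt{14354}}{6}\right) - \frac{13363643}{56932491} = \frac{5328952820}{1309447293} + \frac{i \sqrt{14354}}{6}$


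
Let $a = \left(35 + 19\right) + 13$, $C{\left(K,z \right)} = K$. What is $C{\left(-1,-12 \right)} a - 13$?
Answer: $-80$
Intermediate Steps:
$a = 67$ ($a = 54 + 13 = 67$)
$C{\left(-1,-12 \right)} a - 13 = \left(-1\right) 67 - 13 = -67 - 13 = -80$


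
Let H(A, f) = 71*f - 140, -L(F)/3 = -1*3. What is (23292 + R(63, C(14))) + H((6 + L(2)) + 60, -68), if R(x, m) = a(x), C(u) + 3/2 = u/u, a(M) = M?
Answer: 18387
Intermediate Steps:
C(u) = -½ (C(u) = -3/2 + u/u = -3/2 + 1 = -½)
L(F) = 9 (L(F) = -(-3)*3 = -3*(-3) = 9)
R(x, m) = x
H(A, f) = -140 + 71*f
(23292 + R(63, C(14))) + H((6 + L(2)) + 60, -68) = (23292 + 63) + (-140 + 71*(-68)) = 23355 + (-140 - 4828) = 23355 - 4968 = 18387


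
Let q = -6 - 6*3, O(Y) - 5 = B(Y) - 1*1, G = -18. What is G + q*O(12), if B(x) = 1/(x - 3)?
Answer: -350/3 ≈ -116.67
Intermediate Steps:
B(x) = 1/(-3 + x)
O(Y) = 4 + 1/(-3 + Y) (O(Y) = 5 + (1/(-3 + Y) - 1*1) = 5 + (1/(-3 + Y) - 1) = 5 + (-1 + 1/(-3 + Y)) = 4 + 1/(-3 + Y))
q = -24 (q = -6 - 18 = -24)
G + q*O(12) = -18 - 24*(-11 + 4*12)/(-3 + 12) = -18 - 24*(-11 + 48)/9 = -18 - 8*37/3 = -18 - 24*37/9 = -18 - 296/3 = -350/3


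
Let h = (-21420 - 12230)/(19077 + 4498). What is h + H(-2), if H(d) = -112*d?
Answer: 209886/943 ≈ 222.57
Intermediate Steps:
h = -1346/943 (h = -33650/23575 = -33650*1/23575 = -1346/943 ≈ -1.4274)
h + H(-2) = -1346/943 - 112*(-2) = -1346/943 + 224 = 209886/943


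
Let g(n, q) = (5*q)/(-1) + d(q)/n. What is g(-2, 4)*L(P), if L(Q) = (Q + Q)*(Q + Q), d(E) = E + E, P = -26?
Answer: -64896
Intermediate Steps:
d(E) = 2*E
g(n, q) = -5*q + 2*q/n (g(n, q) = (5*q)/(-1) + (2*q)/n = (5*q)*(-1) + 2*q/n = -5*q + 2*q/n)
L(Q) = 4*Q² (L(Q) = (2*Q)*(2*Q) = 4*Q²)
g(-2, 4)*L(P) = (4*(2 - 5*(-2))/(-2))*(4*(-26)²) = (4*(-½)*(2 + 10))*(4*676) = (4*(-½)*12)*2704 = -24*2704 = -64896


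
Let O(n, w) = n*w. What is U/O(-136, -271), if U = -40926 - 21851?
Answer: -62777/36856 ≈ -1.7033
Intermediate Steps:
U = -62777
U/O(-136, -271) = -62777/((-136*(-271))) = -62777/36856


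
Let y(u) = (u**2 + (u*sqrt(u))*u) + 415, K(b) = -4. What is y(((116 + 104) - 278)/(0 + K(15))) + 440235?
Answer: 1763441/4 + 841*sqrt(58)/8 ≈ 4.4166e+5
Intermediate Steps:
y(u) = 415 + u**2 + u**(5/2) (y(u) = (u**2 + u**(3/2)*u) + 415 = (u**2 + u**(5/2)) + 415 = 415 + u**2 + u**(5/2))
y(((116 + 104) - 278)/(0 + K(15))) + 440235 = (415 + (((116 + 104) - 278)/(0 - 4))**2 + (((116 + 104) - 278)/(0 - 4))**(5/2)) + 440235 = (415 + ((220 - 278)/(-4))**2 + ((220 - 278)/(-4))**(5/2)) + 440235 = (415 + (-58*(-1/4))**2 + (-58*(-1/4))**(5/2)) + 440235 = (415 + (29/2)**2 + (29/2)**(5/2)) + 440235 = (415 + 841/4 + 841*sqrt(58)/8) + 440235 = (2501/4 + 841*sqrt(58)/8) + 440235 = 1763441/4 + 841*sqrt(58)/8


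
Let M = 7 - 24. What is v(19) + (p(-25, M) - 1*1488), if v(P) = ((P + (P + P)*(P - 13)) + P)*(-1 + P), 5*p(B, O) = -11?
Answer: 16489/5 ≈ 3297.8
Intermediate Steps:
M = -17
p(B, O) = -11/5 (p(B, O) = (⅕)*(-11) = -11/5)
v(P) = (-1 + P)*(2*P + 2*P*(-13 + P)) (v(P) = ((P + (2*P)*(-13 + P)) + P)*(-1 + P) = ((P + 2*P*(-13 + P)) + P)*(-1 + P) = (2*P + 2*P*(-13 + P))*(-1 + P) = (-1 + P)*(2*P + 2*P*(-13 + P)))
v(19) + (p(-25, M) - 1*1488) = 2*19*(12 + 19² - 13*19) + (-11/5 - 1*1488) = 2*19*(12 + 361 - 247) + (-11/5 - 1488) = 2*19*126 - 7451/5 = 4788 - 7451/5 = 16489/5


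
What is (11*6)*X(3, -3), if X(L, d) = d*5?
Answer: -990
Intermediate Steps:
X(L, d) = 5*d
(11*6)*X(3, -3) = (11*6)*(5*(-3)) = 66*(-15) = -990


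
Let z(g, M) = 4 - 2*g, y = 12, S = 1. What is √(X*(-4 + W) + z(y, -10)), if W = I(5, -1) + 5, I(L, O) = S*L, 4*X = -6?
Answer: I*√29 ≈ 5.3852*I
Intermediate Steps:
X = -3/2 (X = (¼)*(-6) = -3/2 ≈ -1.5000)
I(L, O) = L (I(L, O) = 1*L = L)
W = 10 (W = 5 + 5 = 10)
√(X*(-4 + W) + z(y, -10)) = √(-3*(-4 + 10)/2 + (4 - 2*12)) = √(-3/2*6 + (4 - 24)) = √(-9 - 20) = √(-29) = I*√29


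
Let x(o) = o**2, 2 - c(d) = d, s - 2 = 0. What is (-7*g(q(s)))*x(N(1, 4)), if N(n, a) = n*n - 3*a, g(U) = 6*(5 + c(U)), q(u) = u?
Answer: -25410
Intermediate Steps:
s = 2 (s = 2 + 0 = 2)
c(d) = 2 - d
g(U) = 42 - 6*U (g(U) = 6*(5 + (2 - U)) = 6*(7 - U) = 42 - 6*U)
N(n, a) = n**2 - 3*a
(-7*g(q(s)))*x(N(1, 4)) = (-7*(42 - 6*2))*(1**2 - 3*4)**2 = (-7*(42 - 12))*(1 - 12)**2 = -7*30*(-11)**2 = -210*121 = -25410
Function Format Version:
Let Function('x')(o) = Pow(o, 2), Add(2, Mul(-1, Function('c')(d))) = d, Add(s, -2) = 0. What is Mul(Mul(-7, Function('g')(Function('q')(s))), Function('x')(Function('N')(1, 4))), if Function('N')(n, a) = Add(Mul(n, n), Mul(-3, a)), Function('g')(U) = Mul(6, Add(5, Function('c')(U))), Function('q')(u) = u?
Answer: -25410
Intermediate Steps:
s = 2 (s = Add(2, 0) = 2)
Function('c')(d) = Add(2, Mul(-1, d))
Function('g')(U) = Add(42, Mul(-6, U)) (Function('g')(U) = Mul(6, Add(5, Add(2, Mul(-1, U)))) = Mul(6, Add(7, Mul(-1, U))) = Add(42, Mul(-6, U)))
Function('N')(n, a) = Add(Pow(n, 2), Mul(-3, a))
Mul(Mul(-7, Function('g')(Function('q')(s))), Function('x')(Function('N')(1, 4))) = Mul(Mul(-7, Add(42, Mul(-6, 2))), Pow(Add(Pow(1, 2), Mul(-3, 4)), 2)) = Mul(Mul(-7, Add(42, -12)), Pow(Add(1, -12), 2)) = Mul(Mul(-7, 30), Pow(-11, 2)) = Mul(-210, 121) = -25410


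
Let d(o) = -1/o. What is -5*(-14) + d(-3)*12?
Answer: 74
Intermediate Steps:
-5*(-14) + d(-3)*12 = -5*(-14) - 1/(-3)*12 = 70 - 1*(-1/3)*12 = 70 + (1/3)*12 = 70 + 4 = 74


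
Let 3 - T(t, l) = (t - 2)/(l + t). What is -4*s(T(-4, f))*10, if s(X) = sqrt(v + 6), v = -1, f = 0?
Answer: -40*sqrt(5) ≈ -89.443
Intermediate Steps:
T(t, l) = 3 - (-2 + t)/(l + t) (T(t, l) = 3 - (t - 2)/(l + t) = 3 - (-2 + t)/(l + t))
s(X) = sqrt(5) (s(X) = sqrt(-1 + 6) = sqrt(5))
-4*s(T(-4, f))*10 = -4*sqrt(5)*10 = -40*sqrt(5)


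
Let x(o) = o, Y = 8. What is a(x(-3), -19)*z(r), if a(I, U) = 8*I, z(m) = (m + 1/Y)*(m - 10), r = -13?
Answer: -7107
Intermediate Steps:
z(m) = (-10 + m)*(⅛ + m) (z(m) = (m + 1/8)*(m - 10) = (m + ⅛)*(-10 + m) = (⅛ + m)*(-10 + m) = (-10 + m)*(⅛ + m))
a(x(-3), -19)*z(r) = (8*(-3))*(-5/4 + (⅛)*(-13) - 13*(-10 - 13)) = -24*(-5/4 - 13/8 - 13*(-23)) = -24*(-5/4 - 13/8 + 299) = -24*2369/8 = -7107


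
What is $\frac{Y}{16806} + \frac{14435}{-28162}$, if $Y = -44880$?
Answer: $- \frac{251084195}{78881762} \approx -3.183$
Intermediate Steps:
$\frac{Y}{16806} + \frac{14435}{-28162} = - \frac{44880}{16806} + \frac{14435}{-28162} = \left(-44880\right) \frac{1}{16806} + 14435 \left(- \frac{1}{28162}\right) = - \frac{7480}{2801} - \frac{14435}{28162} = - \frac{251084195}{78881762}$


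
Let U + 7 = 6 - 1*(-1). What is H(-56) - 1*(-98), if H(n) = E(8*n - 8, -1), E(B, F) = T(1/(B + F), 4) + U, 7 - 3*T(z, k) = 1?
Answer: 100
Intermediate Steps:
T(z, k) = 2 (T(z, k) = 7/3 - ⅓*1 = 7/3 - ⅓ = 2)
U = 0 (U = -7 + (6 - 1*(-1)) = -7 + (6 + 1) = -7 + 7 = 0)
E(B, F) = 2 (E(B, F) = 2 + 0 = 2)
H(n) = 2
H(-56) - 1*(-98) = 2 - 1*(-98) = 2 + 98 = 100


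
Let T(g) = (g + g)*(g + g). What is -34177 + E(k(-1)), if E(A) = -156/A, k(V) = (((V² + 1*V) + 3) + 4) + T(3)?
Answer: -1469767/43 ≈ -34181.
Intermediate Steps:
T(g) = 4*g² (T(g) = (2*g)*(2*g) = 4*g²)
k(V) = 43 + V + V² (k(V) = (((V² + 1*V) + 3) + 4) + 4*3² = (((V² + V) + 3) + 4) + 4*9 = (((V + V²) + 3) + 4) + 36 = ((3 + V + V²) + 4) + 36 = (7 + V + V²) + 36 = 43 + V + V²)
-34177 + E(k(-1)) = -34177 - 156/(43 - 1 + (-1)²) = -34177 - 156/(43 - 1 + 1) = -34177 - 156/43 = -1469767/43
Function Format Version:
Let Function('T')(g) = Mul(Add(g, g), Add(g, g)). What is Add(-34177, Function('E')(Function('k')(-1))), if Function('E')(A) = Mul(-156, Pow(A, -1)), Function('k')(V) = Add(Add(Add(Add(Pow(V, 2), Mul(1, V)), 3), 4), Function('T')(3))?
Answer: Rational(-1469767, 43) ≈ -34181.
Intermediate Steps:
Function('T')(g) = Mul(4, Pow(g, 2)) (Function('T')(g) = Mul(Mul(2, g), Mul(2, g)) = Mul(4, Pow(g, 2)))
Function('k')(V) = Add(43, V, Pow(V, 2)) (Function('k')(V) = Add(Add(Add(Add(Pow(V, 2), Mul(1, V)), 3), 4), Mul(4, Pow(3, 2))) = Add(Add(Add(Add(Pow(V, 2), V), 3), 4), Mul(4, 9)) = Add(Add(Add(Add(V, Pow(V, 2)), 3), 4), 36) = Add(Add(Add(3, V, Pow(V, 2)), 4), 36) = Add(Add(7, V, Pow(V, 2)), 36) = Add(43, V, Pow(V, 2)))
Add(-34177, Function('E')(Function('k')(-1))) = Add(-34177, Mul(-156, Pow(Add(43, -1, Pow(-1, 2)), -1))) = Add(-34177, Mul(-156, Pow(Add(43, -1, 1), -1))) = Add(-34177, Mul(-156, Pow(43, -1))) = Add(-34177, Mul(-156, Rational(1, 43))) = Add(-34177, Rational(-156, 43)) = Rational(-1469767, 43)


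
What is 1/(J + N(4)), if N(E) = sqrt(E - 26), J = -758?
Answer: -379/287293 - I*sqrt(22)/574586 ≈ -0.0013192 - 8.1631e-6*I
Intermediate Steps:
N(E) = sqrt(-26 + E)
1/(J + N(4)) = 1/(-758 + sqrt(-26 + 4)) = 1/(-758 + sqrt(-22)) = 1/(-758 + I*sqrt(22))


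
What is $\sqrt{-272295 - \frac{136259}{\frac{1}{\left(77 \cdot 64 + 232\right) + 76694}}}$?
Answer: $i \sqrt{11153616481} \approx 1.0561 \cdot 10^{5} i$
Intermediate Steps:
$\sqrt{-272295 - \frac{136259}{\frac{1}{\left(77 \cdot 64 + 232\right) + 76694}}} = \sqrt{-272295 - \frac{136259}{\frac{1}{\left(4928 + 232\right) + 76694}}} = \sqrt{-272295 - \frac{136259}{\frac{1}{5160 + 76694}}} = \sqrt{-272295 - \frac{136259}{\frac{1}{81854}}} = \sqrt{-272295 - 136259 \frac{1}{\frac{1}{81854}}} = \sqrt{-272295 - 11153344186} = \sqrt{-11153616481} = i \sqrt{11153616481}$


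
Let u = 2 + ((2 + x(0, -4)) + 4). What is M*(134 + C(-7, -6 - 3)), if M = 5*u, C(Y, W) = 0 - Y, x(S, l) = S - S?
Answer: 5640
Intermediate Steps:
x(S, l) = 0
C(Y, W) = -Y
u = 8 (u = 2 + ((2 + 0) + 4) = 2 + (2 + 4) = 2 + 6 = 8)
M = 40 (M = 5*8 = 40)
M*(134 + C(-7, -6 - 3)) = 40*(134 - 1*(-7)) = 40*(134 + 7) = 40*141 = 5640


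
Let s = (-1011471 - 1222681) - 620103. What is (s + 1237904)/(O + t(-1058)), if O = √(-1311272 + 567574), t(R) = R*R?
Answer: -904642560382/626488254097 + 1616351*I*√743698/1252976508194 ≈ -1.444 + 0.0011125*I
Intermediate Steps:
t(R) = R²
O = I*√743698 (O = √(-743698) = I*√743698 ≈ 862.38*I)
s = -2854255 (s = -2234152 - 620103 = -2854255)
(s + 1237904)/(O + t(-1058)) = (-2854255 + 1237904)/(I*√743698 + (-1058)²) = -1616351/(I*√743698 + 1119364) = -1616351/(1119364 + I*√743698)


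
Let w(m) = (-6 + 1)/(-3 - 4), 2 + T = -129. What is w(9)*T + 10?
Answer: -585/7 ≈ -83.571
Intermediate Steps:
T = -131 (T = -2 - 129 = -131)
w(m) = 5/7 (w(m) = -5/(-7) = -5*(-⅐) = 5/7)
w(9)*T + 10 = (5/7)*(-131) + 10 = -655/7 + 10 = -585/7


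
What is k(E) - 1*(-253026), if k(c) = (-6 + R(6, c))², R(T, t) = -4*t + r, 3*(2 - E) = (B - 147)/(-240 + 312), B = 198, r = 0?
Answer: 82035649/324 ≈ 2.5320e+5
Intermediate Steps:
E = 127/72 (E = 2 - (198 - 147)/(3*(-240 + 312)) = 2 - 17/72 = 127/72 ≈ 1.7639)
R(T, t) = -4*t (R(T, t) = -4*t + 0 = -4*t)
k(c) = (-6 - 4*c)²
k(E) - 1*(-253026) = 4*(3 + 2*(127/72))² - 1*(-253026) = 4*(3 + 127/36)² + 253026 = 4*(235/36)² + 253026 = 4*(55225/1296) + 253026 = 55225/324 + 253026 = 82035649/324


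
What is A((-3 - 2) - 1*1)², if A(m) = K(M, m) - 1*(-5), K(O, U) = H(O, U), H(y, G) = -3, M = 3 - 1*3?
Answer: 4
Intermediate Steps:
M = 0 (M = 3 - 3 = 0)
K(O, U) = -3
A(m) = 2 (A(m) = -3 - 1*(-5) = -3 + 5 = 2)
A((-3 - 2) - 1*1)² = 2² = 4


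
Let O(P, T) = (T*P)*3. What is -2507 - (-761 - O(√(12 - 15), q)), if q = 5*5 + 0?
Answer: -1746 + 75*I*√3 ≈ -1746.0 + 129.9*I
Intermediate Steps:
q = 25 (q = 25 + 0 = 25)
O(P, T) = 3*P*T (O(P, T) = (P*T)*3 = 3*P*T)
-2507 - (-761 - O(√(12 - 15), q)) = -2507 - (-761 - 3*√(12 - 15)*25) = -2507 - (-761 - 3*√(-3)*25) = -2507 - (-761 - 3*I*√3*25) = -2507 - (-761 - 75*I*√3) = -2507 + (761 + 75*I*√3) = -1746 + 75*I*√3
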